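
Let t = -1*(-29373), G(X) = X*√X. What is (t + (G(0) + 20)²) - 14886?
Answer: 14887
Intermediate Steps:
G(X) = X^(3/2)
t = 29373
(t + (G(0) + 20)²) - 14886 = (29373 + (0^(3/2) + 20)²) - 14886 = (29373 + (0 + 20)²) - 14886 = (29373 + 20²) - 14886 = (29373 + 400) - 14886 = 29773 - 14886 = 14887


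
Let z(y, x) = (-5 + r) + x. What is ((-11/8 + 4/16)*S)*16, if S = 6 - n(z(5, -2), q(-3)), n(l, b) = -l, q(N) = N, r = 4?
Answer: -54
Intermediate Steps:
z(y, x) = -1 + x (z(y, x) = (-5 + 4) + x = -1 + x)
S = 3 (S = 6 - (-1)*(-1 - 2) = 6 - (-1)*(-3) = 6 - 1*3 = 6 - 3 = 3)
((-11/8 + 4/16)*S)*16 = ((-11/8 + 4/16)*3)*16 = ((-11*⅛ + 4*(1/16))*3)*16 = ((-11/8 + ¼)*3)*16 = -9/8*3*16 = -27/8*16 = -54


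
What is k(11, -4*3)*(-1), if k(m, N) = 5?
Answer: -5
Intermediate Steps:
k(11, -4*3)*(-1) = 5*(-1) = -5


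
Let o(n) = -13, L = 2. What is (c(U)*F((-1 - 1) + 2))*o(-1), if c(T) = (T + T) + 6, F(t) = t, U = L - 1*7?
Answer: 0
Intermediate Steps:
U = -5 (U = 2 - 1*7 = 2 - 7 = -5)
c(T) = 6 + 2*T (c(T) = 2*T + 6 = 6 + 2*T)
(c(U)*F((-1 - 1) + 2))*o(-1) = ((6 + 2*(-5))*((-1 - 1) + 2))*(-13) = ((6 - 10)*(-2 + 2))*(-13) = -4*0*(-13) = 0*(-13) = 0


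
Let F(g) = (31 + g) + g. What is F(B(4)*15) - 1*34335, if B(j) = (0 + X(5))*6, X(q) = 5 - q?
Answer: -34304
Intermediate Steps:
B(j) = 0 (B(j) = (0 + (5 - 1*5))*6 = (0 + (5 - 5))*6 = (0 + 0)*6 = 0*6 = 0)
F(g) = 31 + 2*g
F(B(4)*15) - 1*34335 = (31 + 2*(0*15)) - 1*34335 = (31 + 2*0) - 34335 = (31 + 0) - 34335 = 31 - 34335 = -34304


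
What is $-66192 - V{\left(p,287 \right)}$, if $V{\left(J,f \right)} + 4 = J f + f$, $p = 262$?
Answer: $-141669$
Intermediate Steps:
$V{\left(J,f \right)} = -4 + f + J f$ ($V{\left(J,f \right)} = -4 + \left(J f + f\right) = -4 + \left(f + J f\right) = -4 + f + J f$)
$-66192 - V{\left(p,287 \right)} = -66192 - \left(-4 + 287 + 262 \cdot 287\right) = -66192 - \left(-4 + 287 + 75194\right) = -66192 - 75477 = -141669$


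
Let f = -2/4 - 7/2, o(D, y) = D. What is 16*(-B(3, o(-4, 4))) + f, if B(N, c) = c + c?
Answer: 124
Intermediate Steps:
B(N, c) = 2*c
f = -4 (f = -2*1/4 - 7*1/2 = -1/2 - 7/2 = -4)
16*(-B(3, o(-4, 4))) + f = 16*(-2*(-4)) - 4 = 16*(-1*(-8)) - 4 = 16*8 - 4 = 128 - 4 = 124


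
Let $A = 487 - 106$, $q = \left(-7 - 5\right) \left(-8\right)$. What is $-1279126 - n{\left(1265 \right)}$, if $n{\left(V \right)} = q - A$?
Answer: $-1278841$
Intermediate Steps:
$q = 96$ ($q = \left(-12\right) \left(-8\right) = 96$)
$A = 381$ ($A = 487 - 106 = 381$)
$n{\left(V \right)} = -285$ ($n{\left(V \right)} = 96 - 381 = -285$)
$-1279126 - n{\left(1265 \right)} = -1279126 - -285 = -1279126 + 285 = -1278841$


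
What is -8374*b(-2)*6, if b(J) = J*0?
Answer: 0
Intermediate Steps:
b(J) = 0
-8374*b(-2)*6 = -0*6 = -8374*0 = 0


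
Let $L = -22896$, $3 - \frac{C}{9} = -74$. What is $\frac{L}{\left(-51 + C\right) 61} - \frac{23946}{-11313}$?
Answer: $\frac{37708378}{24613317} \approx 1.532$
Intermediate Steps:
$C = 693$ ($C = 27 - -666 = 27 + 666 = 693$)
$\frac{L}{\left(-51 + C\right) 61} - \frac{23946}{-11313} = - \frac{22896}{\left(-51 + 693\right) 61} - \frac{23946}{-11313} = - \frac{22896}{642 \cdot 61} - - \frac{7982}{3771} = - \frac{22896}{39162} + \frac{7982}{3771} = \left(-22896\right) \frac{1}{39162} + \frac{7982}{3771} = - \frac{3816}{6527} + \frac{7982}{3771} = \frac{37708378}{24613317}$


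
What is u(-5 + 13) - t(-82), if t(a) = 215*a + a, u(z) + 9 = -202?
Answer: 17501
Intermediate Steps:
u(z) = -211 (u(z) = -9 - 202 = -211)
t(a) = 216*a
u(-5 + 13) - t(-82) = -211 - 216*(-82) = -211 - 1*(-17712) = -211 + 17712 = 17501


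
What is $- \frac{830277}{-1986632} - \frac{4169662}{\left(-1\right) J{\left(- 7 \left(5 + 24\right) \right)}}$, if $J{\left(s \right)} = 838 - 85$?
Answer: $\frac{8284209156965}{1495933896} \approx 5537.8$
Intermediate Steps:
$J{\left(s \right)} = 753$
$- \frac{830277}{-1986632} - \frac{4169662}{\left(-1\right) J{\left(- 7 \left(5 + 24\right) \right)}} = - \frac{830277}{-1986632} - \frac{4169662}{\left(-1\right) 753} = \left(-830277\right) \left(- \frac{1}{1986632}\right) - \frac{4169662}{-753} = \frac{830277}{1986632} - - \frac{4169662}{753} = \frac{830277}{1986632} + \frac{4169662}{753} = \frac{8284209156965}{1495933896}$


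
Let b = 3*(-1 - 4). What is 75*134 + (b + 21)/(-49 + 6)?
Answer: 432144/43 ≈ 10050.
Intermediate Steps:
b = -15 (b = 3*(-5) = -15)
75*134 + (b + 21)/(-49 + 6) = 75*134 + (-15 + 21)/(-49 + 6) = 10050 + 6/(-43) = 10050 + 6*(-1/43) = 10050 - 6/43 = 432144/43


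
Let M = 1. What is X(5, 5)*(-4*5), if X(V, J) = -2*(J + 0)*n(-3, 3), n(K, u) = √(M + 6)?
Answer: 200*√7 ≈ 529.15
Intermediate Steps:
n(K, u) = √7 (n(K, u) = √(1 + 6) = √7)
X(V, J) = -2*J*√7 (X(V, J) = -2*(J + 0)*√7 = -2*J*√7)
X(5, 5)*(-4*5) = (-2*5*√7)*(-4*5) = -10*√7*(-20) = 200*√7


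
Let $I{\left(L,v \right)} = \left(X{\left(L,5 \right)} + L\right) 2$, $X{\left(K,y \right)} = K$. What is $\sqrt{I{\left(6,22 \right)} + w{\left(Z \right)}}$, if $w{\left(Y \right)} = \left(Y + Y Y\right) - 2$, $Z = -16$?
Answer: $\sqrt{262} \approx 16.186$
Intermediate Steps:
$I{\left(L,v \right)} = 4 L$ ($I{\left(L,v \right)} = \left(L + L\right) 2 = 2 L 2 = 4 L$)
$w{\left(Y \right)} = -2 + Y + Y^{2}$ ($w{\left(Y \right)} = \left(Y + Y^{2}\right) - 2 = -2 + Y + Y^{2}$)
$\sqrt{I{\left(6,22 \right)} + w{\left(Z \right)}} = \sqrt{4 \cdot 6 - \left(18 - 256\right)} = \sqrt{24 - -238} = \sqrt{24 + 238} = \sqrt{262}$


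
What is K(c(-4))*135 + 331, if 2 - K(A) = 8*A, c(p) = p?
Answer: 4921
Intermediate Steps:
K(A) = 2 - 8*A
K(c(-4))*135 + 331 = (2 - 8*(-4))*135 + 331 = (2 + 32)*135 + 331 = 34*135 + 331 = 4590 + 331 = 4921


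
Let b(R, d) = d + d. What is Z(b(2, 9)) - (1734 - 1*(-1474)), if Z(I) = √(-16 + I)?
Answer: -3208 + √2 ≈ -3206.6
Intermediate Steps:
b(R, d) = 2*d
Z(b(2, 9)) - (1734 - 1*(-1474)) = √(-16 + 2*9) - (1734 - 1*(-1474)) = √(-16 + 18) - (1734 + 1474) = √2 - 1*3208 = √2 - 3208 = -3208 + √2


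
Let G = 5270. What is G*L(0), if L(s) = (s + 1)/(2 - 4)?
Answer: -2635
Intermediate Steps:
L(s) = -½ - s/2 (L(s) = (1 + s)/(-2) = (1 + s)*(-½) = -½ - s/2)
G*L(0) = 5270*(-½ - ½*0) = 5270*(-½ + 0) = 5270*(-½) = -2635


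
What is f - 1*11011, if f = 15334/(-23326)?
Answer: -128428960/11663 ≈ -11012.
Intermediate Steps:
f = -7667/11663 (f = 15334*(-1/23326) = -7667/11663 ≈ -0.65738)
f - 1*11011 = -7667/11663 - 1*11011 = -7667/11663 - 11011 = -128428960/11663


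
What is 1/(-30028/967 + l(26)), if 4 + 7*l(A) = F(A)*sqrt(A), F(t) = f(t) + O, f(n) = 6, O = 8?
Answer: -181124902/5132272819 - 45819361*sqrt(26)/20529091276 ≈ -0.046672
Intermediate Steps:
F(t) = 14 (F(t) = 6 + 8 = 14)
l(A) = -4/7 + 2*sqrt(A) (l(A) = -4/7 + (14*sqrt(A))/7 = -4/7 + 2*sqrt(A))
1/(-30028/967 + l(26)) = 1/(-30028/967 + (-4/7 + 2*sqrt(26))) = 1/(-214064/6769 + 2*sqrt(26))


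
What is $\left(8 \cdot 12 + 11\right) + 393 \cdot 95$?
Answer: $37442$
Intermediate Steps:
$\left(8 \cdot 12 + 11\right) + 393 \cdot 95 = \left(96 + 11\right) + 37335 = 107 + 37335 = 37442$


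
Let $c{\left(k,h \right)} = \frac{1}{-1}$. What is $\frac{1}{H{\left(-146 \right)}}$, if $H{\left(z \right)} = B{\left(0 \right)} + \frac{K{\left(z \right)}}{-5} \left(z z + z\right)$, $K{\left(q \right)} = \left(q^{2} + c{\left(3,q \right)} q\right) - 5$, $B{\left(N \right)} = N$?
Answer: $- \frac{1}{90848938} \approx -1.1007 \cdot 10^{-8}$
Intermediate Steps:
$c{\left(k,h \right)} = -1$
$K{\left(q \right)} = -5 + q^{2} - q$ ($K{\left(q \right)} = \left(q^{2} - q\right) - 5 = -5 + q^{2} - q$)
$H{\left(z \right)} = \left(z + z^{2}\right) \left(1 - \frac{z^{2}}{5} + \frac{z}{5}\right)$ ($H{\left(z \right)} = 0 + \frac{-5 + z^{2} - z}{-5} \left(z z + z\right) = 0 + \left(-5 + z^{2} - z\right) \left(- \frac{1}{5}\right) \left(z^{2} + z\right) = 0 + \left(1 - \frac{z^{2}}{5} + \frac{z}{5}\right) \left(z + z^{2}\right) = 0 + \left(z + z^{2}\right) \left(1 - \frac{z^{2}}{5} + \frac{z}{5}\right) = \left(z + z^{2}\right) \left(1 - \frac{z^{2}}{5} + \frac{z}{5}\right)$)
$\frac{1}{H{\left(-146 \right)}} = \frac{1}{\frac{1}{5} \left(-146\right) \left(5 - \left(-146\right)^{3} + 6 \left(-146\right)\right)} = \frac{1}{\frac{1}{5} \left(-146\right) \left(5 - -3112136 - 876\right)} = \frac{1}{\frac{1}{5} \left(-146\right) \left(5 + 3112136 - 876\right)} = \frac{1}{\frac{1}{5} \left(-146\right) 3111265} = \frac{1}{-90848938} = - \frac{1}{90848938}$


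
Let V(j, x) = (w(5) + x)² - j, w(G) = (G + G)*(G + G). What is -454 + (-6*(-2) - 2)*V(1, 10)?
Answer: 120536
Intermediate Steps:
w(G) = 4*G² (w(G) = (2*G)*(2*G) = 4*G²)
V(j, x) = (100 + x)² - j (V(j, x) = (4*5² + x)² - j = (4*25 + x)² - j = (100 + x)² - j)
-454 + (-6*(-2) - 2)*V(1, 10) = -454 + (-6*(-2) - 2)*((100 + 10)² - 1*1) = -454 + (12 - 2)*(110² - 1) = -454 + 10*(12100 - 1) = -454 + 10*12099 = -454 + 120990 = 120536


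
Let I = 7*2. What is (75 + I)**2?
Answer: 7921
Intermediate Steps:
I = 14
(75 + I)**2 = (75 + 14)**2 = 89**2 = 7921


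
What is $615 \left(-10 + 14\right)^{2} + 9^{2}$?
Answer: $9921$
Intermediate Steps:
$615 \left(-10 + 14\right)^{2} + 9^{2} = 615 \cdot 4^{2} + 81 = 615 \cdot 16 + 81 = 9840 + 81 = 9921$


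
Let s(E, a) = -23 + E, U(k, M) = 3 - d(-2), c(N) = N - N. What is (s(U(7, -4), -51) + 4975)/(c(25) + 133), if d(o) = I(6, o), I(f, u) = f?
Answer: 707/19 ≈ 37.211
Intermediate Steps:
d(o) = 6
c(N) = 0
U(k, M) = -3 (U(k, M) = 3 - 1*6 = 3 - 6 = -3)
(s(U(7, -4), -51) + 4975)/(c(25) + 133) = ((-23 - 3) + 4975)/(0 + 133) = (-26 + 4975)/133 = 4949*(1/133) = 707/19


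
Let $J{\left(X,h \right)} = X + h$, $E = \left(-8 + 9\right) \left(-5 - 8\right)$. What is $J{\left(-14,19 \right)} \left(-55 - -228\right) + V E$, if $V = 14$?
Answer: $683$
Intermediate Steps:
$E = -13$ ($E = 1 \left(-13\right) = -13$)
$J{\left(-14,19 \right)} \left(-55 - -228\right) + V E = \left(-14 + 19\right) \left(-55 - -228\right) + 14 \left(-13\right) = 5 \left(-55 + 228\right) - 182 = 5 \cdot 173 - 182 = 865 - 182 = 683$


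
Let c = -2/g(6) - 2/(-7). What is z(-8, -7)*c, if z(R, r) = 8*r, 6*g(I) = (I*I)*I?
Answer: -116/9 ≈ -12.889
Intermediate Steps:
g(I) = I³/6 (g(I) = ((I*I)*I)/6 = (I²*I)/6 = I³/6)
c = 29/126 (c = -2/((⅙)*6³) - 2/(-7) = -2/((⅙)*216) - 2*(-⅐) = -2/36 + 2/7 = -2*1/36 + 2/7 = -1/18 + 2/7 = 29/126 ≈ 0.23016)
z(-8, -7)*c = (8*(-7))*(29/126) = -56*29/126 = -116/9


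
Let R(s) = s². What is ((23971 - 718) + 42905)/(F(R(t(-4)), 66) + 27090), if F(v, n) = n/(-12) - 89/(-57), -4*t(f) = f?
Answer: 7542012/3087811 ≈ 2.4425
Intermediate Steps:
t(f) = -f/4
F(v, n) = 89/57 - n/12 (F(v, n) = n*(-1/12) - 89*(-1/57) = -n/12 + 89/57 = 89/57 - n/12)
((23971 - 718) + 42905)/(F(R(t(-4)), 66) + 27090) = ((23971 - 718) + 42905)/((89/57 - 1/12*66) + 27090) = (23253 + 42905)/((89/57 - 11/2) + 27090) = 66158/(-449/114 + 27090) = 66158/(3087811/114) = 66158*(114/3087811) = 7542012/3087811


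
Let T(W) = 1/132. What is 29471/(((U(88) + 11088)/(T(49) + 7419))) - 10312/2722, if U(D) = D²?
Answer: 39267297440035/3383206464 ≈ 11607.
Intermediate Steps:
T(W) = 1/132
29471/(((U(88) + 11088)/(T(49) + 7419))) - 10312/2722 = 29471/(((88² + 11088)/(1/132 + 7419))) - 10312/2722 = 29471/(((7744 + 11088)/(979309/132))) - 10312*1/2722 = 29471/((18832*(132/979309))) - 5156/1361 = 29471/(2485824/979309) - 5156/1361 = 29471*(979309/2485824) - 5156/1361 = 28861215539/2485824 - 5156/1361 = 39267297440035/3383206464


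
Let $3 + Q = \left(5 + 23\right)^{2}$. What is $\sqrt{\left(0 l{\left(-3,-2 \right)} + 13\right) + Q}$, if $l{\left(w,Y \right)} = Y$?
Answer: $\sqrt{794} \approx 28.178$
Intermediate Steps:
$Q = 781$ ($Q = -3 + \left(5 + 23\right)^{2} = -3 + 28^{2} = -3 + 784 = 781$)
$\sqrt{\left(0 l{\left(-3,-2 \right)} + 13\right) + Q} = \sqrt{\left(0 \left(-2\right) + 13\right) + 781} = \sqrt{\left(0 + 13\right) + 781} = \sqrt{13 + 781} = \sqrt{794}$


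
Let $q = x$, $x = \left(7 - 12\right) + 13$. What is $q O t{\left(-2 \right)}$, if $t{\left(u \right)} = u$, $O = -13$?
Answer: $208$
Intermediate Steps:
$x = 8$ ($x = -5 + 13 = 8$)
$q = 8$
$q O t{\left(-2 \right)} = 8 \left(-13\right) \left(-2\right) = \left(-104\right) \left(-2\right) = 208$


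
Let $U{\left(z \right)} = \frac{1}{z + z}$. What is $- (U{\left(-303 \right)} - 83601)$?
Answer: $\frac{50662207}{606} \approx 83601.0$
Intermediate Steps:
$U{\left(z \right)} = \frac{1}{2 z}$
$- (U{\left(-303 \right)} - 83601) = - (\frac{1}{2 \left(-303\right)} - 83601) = - (\frac{1}{2} \left(- \frac{1}{303}\right) - 83601) = - (- \frac{1}{606} - 83601) = \left(-1\right) \left(- \frac{50662207}{606}\right) = \frac{50662207}{606}$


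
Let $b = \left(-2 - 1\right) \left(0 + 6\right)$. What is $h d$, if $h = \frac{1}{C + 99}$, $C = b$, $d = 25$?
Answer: $\frac{25}{81} \approx 0.30864$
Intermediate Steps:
$b = -18$ ($b = \left(-3\right) 6 = -18$)
$C = -18$
$h = \frac{1}{81}$ ($h = \frac{1}{-18 + 99} = \frac{1}{81} \approx 0.012346$)
$h d = \frac{1}{81} \cdot 25 = \frac{25}{81}$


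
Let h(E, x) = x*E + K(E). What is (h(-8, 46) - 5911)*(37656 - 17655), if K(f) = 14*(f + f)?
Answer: -130066503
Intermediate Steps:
K(f) = 28*f (K(f) = 14*(2*f) = 28*f)
h(E, x) = 28*E + E*x (h(E, x) = x*E + 28*E = E*x + 28*E = 28*E + E*x)
(h(-8, 46) - 5911)*(37656 - 17655) = (-8*(28 + 46) - 5911)*(37656 - 17655) = (-8*74 - 5911)*20001 = (-592 - 5911)*20001 = -6503*20001 = -130066503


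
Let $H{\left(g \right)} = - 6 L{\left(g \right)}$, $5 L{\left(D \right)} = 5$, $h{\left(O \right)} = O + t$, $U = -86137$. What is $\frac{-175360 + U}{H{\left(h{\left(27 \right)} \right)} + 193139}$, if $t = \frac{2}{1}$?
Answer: $- \frac{261497}{193133} \approx -1.354$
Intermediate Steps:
$t = 2$ ($t = 2 \cdot 1 = 2$)
$h{\left(O \right)} = 2 + O$ ($h{\left(O \right)} = O + 2 = 2 + O$)
$L{\left(D \right)} = 1$ ($L{\left(D \right)} = \frac{1}{5} \cdot 5 = 1$)
$H{\left(g \right)} = -6$ ($H{\left(g \right)} = \left(-6\right) 1 = -6$)
$\frac{-175360 + U}{H{\left(h{\left(27 \right)} \right)} + 193139} = \frac{-175360 - 86137}{-6 + 193139} = - \frac{261497}{193133}$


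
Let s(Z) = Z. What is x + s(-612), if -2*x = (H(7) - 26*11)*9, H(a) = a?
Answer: 1287/2 ≈ 643.50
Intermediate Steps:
x = 2511/2 (x = -(7 - 26*11)*9/2 = -(7 - 286)*9/2 = -(-279)*9/2 = -½*(-2511) = 2511/2 ≈ 1255.5)
x + s(-612) = 2511/2 - 612 = 1287/2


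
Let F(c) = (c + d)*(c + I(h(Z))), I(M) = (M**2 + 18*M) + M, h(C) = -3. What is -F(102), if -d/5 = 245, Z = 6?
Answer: 60642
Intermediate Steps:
d = -1225 (d = -5*245 = -1225)
I(M) = M**2 + 19*M
F(c) = (-1225 + c)*(-48 + c) (F(c) = (c - 1225)*(c - 3*(19 - 3)) = (-1225 + c)*(c - 3*16) = (-1225 + c)*(c - 48) = (-1225 + c)*(-48 + c))
-F(102) = -(58800 + 102**2 - 1273*102) = -(58800 + 10404 - 129846) = -1*(-60642) = 60642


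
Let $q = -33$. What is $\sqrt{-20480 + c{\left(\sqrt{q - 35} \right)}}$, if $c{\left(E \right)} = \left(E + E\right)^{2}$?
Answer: $4 i \sqrt{1297} \approx 144.06 i$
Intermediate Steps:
$c{\left(E \right)} = 4 E^{2}$ ($c{\left(E \right)} = \left(2 E\right)^{2} = 4 E^{2}$)
$\sqrt{-20480 + c{\left(\sqrt{q - 35} \right)}} = \sqrt{-20480 + 4 \left(\sqrt{-33 - 35}\right)^{2}} = \sqrt{-20480 + 4 \left(\sqrt{-68}\right)^{2}} = \sqrt{-20480 + 4 \left(2 i \sqrt{17}\right)^{2}} = \sqrt{-20480 + 4 \left(-68\right)} = \sqrt{-20480 - 272} = \sqrt{-20752} = 4 i \sqrt{1297}$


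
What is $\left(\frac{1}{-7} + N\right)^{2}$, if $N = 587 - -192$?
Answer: $\frac{29724304}{49} \approx 6.0662 \cdot 10^{5}$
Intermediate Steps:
$N = 779$ ($N = 587 + 192 = 779$)
$\left(\frac{1}{-7} + N\right)^{2} = \left(\frac{1}{-7} + 779\right)^{2} = \left(- \frac{1}{7} + 779\right)^{2} = \left(\frac{5452}{7}\right)^{2} = \frac{29724304}{49}$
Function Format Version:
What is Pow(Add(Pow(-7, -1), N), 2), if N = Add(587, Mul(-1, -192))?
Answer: Rational(29724304, 49) ≈ 6.0662e+5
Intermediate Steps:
N = 779 (N = Add(587, 192) = 779)
Pow(Add(Pow(-7, -1), N), 2) = Pow(Add(Pow(-7, -1), 779), 2) = Pow(Add(Rational(-1, 7), 779), 2) = Pow(Rational(5452, 7), 2) = Rational(29724304, 49)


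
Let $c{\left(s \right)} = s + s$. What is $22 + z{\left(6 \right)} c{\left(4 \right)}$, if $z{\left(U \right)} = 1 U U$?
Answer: $310$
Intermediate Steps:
$c{\left(s \right)} = 2 s$
$z{\left(U \right)} = U^{2}$ ($z{\left(U \right)} = U U = U^{2}$)
$22 + z{\left(6 \right)} c{\left(4 \right)} = 22 + 6^{2} \cdot 2 \cdot 4 = 22 + 36 \cdot 8 = 22 + 288 = 310$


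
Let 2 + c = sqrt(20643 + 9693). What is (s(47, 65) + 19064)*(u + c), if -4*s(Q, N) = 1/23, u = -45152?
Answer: -39597506799/46 + 3507774*sqrt(474)/23 ≈ -8.5749e+8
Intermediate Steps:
s(Q, N) = -1/92 (s(Q, N) = -1/4/23 = -1/4*1/23 = -1/92)
c = -2 + 8*sqrt(474) (c = -2 + sqrt(20643 + 9693) = -2 + sqrt(30336) = -2 + 8*sqrt(474) ≈ 172.17)
(s(47, 65) + 19064)*(u + c) = (-1/92 + 19064)*(-45152 + (-2 + 8*sqrt(474))) = 1753887*(-45154 + 8*sqrt(474))/92 = -39597506799/46 + 3507774*sqrt(474)/23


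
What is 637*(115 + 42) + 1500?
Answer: 101509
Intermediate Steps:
637*(115 + 42) + 1500 = 637*157 + 1500 = 100009 + 1500 = 101509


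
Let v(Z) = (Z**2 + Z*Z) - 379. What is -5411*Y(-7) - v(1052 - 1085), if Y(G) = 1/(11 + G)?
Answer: -12607/4 ≈ -3151.8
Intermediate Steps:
v(Z) = -379 + 2*Z**2 (v(Z) = (Z**2 + Z**2) - 379 = 2*Z**2 - 379 = -379 + 2*Z**2)
-5411*Y(-7) - v(1052 - 1085) = -5411/(11 - 7) - (-379 + 2*(1052 - 1085)**2) = -5411/4 - (-379 + 2*(-33)**2) = -5411*1/4 - (-379 + 2*1089) = -5411/4 - (-379 + 2178) = -5411/4 - 1*1799 = -5411/4 - 1799 = -12607/4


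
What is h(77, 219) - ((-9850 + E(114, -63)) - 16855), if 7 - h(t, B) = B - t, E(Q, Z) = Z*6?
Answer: 26948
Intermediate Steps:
E(Q, Z) = 6*Z
h(t, B) = 7 + t - B (h(t, B) = 7 - (B - t) = 7 + (t - B) = 7 + t - B)
h(77, 219) - ((-9850 + E(114, -63)) - 16855) = (7 + 77 - 1*219) - ((-9850 + 6*(-63)) - 16855) = (7 + 77 - 219) - ((-9850 - 378) - 16855) = -135 - (-10228 - 16855) = -135 - 1*(-27083) = -135 + 27083 = 26948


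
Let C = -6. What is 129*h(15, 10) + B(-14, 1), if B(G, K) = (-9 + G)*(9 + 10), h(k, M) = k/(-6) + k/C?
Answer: -1082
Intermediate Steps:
h(k, M) = -k/3 (h(k, M) = k/(-6) + k/(-6) = k*(-⅙) + k*(-⅙) = -k/6 - k/6 = -k/3)
B(G, K) = -171 + 19*G (B(G, K) = (-9 + G)*19 = -171 + 19*G)
129*h(15, 10) + B(-14, 1) = 129*(-⅓*15) + (-171 + 19*(-14)) = 129*(-5) + (-171 - 266) = -645 - 437 = -1082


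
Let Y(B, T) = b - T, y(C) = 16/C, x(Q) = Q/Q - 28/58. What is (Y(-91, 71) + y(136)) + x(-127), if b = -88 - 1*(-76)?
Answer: -40606/493 ≈ -82.365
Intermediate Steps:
b = -12 (b = -88 + 76 = -12)
x(Q) = 15/29 (x(Q) = 1 - 28*1/58 = 1 - 14/29 = 15/29)
Y(B, T) = -12 - T
(Y(-91, 71) + y(136)) + x(-127) = ((-12 - 1*71) + 16/136) + 15/29 = ((-12 - 71) + 16*(1/136)) + 15/29 = (-83 + 2/17) + 15/29 = -1409/17 + 15/29 = -40606/493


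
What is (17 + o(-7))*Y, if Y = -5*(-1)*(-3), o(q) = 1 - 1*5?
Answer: -195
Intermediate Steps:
o(q) = -4 (o(q) = 1 - 5 = -4)
Y = -15 (Y = 5*(-3) = -15)
(17 + o(-7))*Y = (17 - 4)*(-15) = 13*(-15) = -195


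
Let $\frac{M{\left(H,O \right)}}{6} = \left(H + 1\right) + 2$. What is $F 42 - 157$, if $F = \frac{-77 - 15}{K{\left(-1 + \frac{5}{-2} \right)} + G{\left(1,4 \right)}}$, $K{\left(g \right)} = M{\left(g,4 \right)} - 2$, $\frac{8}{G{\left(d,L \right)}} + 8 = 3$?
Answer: $\frac{4713}{11} \approx 428.45$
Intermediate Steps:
$M{\left(H,O \right)} = 18 + 6 H$ ($M{\left(H,O \right)} = 6 \left(\left(H + 1\right) + 2\right) = 6 \left(\left(1 + H\right) + 2\right) = 6 \left(3 + H\right) = 18 + 6 H$)
$G{\left(d,L \right)} = - \frac{8}{5}$ ($G{\left(d,L \right)} = \frac{8}{-8 + 3} = \frac{8}{-5} = 8 \left(- \frac{1}{5}\right) = - \frac{8}{5}$)
$K{\left(g \right)} = 16 + 6 g$ ($K{\left(g \right)} = \left(18 + 6 g\right) - 2 = 16 + 6 g$)
$F = \frac{460}{33}$ ($F = \frac{-77 - 15}{\left(16 + 6 \left(-1 + \frac{5}{-2}\right)\right) - \frac{8}{5}} = - \frac{92}{\left(16 + 6 \left(-1 + 5 \left(- \frac{1}{2}\right)\right)\right) - \frac{8}{5}} = - \frac{92}{\left(16 + 6 \left(-1 - \frac{5}{2}\right)\right) - \frac{8}{5}} = - \frac{92}{\left(16 + 6 \left(- \frac{7}{2}\right)\right) - \frac{8}{5}} = - \frac{92}{\left(16 - 21\right) - \frac{8}{5}} = - \frac{92}{-5 - \frac{8}{5}} = - \frac{92}{- \frac{33}{5}} = \left(-92\right) \left(- \frac{5}{33}\right) = \frac{460}{33} \approx 13.939$)
$F 42 - 157 = \frac{460}{33} \cdot 42 - 157 = \frac{6440}{11} - 157 = \frac{4713}{11}$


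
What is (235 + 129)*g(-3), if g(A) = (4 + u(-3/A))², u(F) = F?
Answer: 9100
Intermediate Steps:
g(A) = (4 - 3/A)²
(235 + 129)*g(-3) = (235 + 129)*((-3 + 4*(-3))²/(-3)²) = 364*((-3 - 12)²/9) = 364*((⅑)*(-15)²) = 364*((⅑)*225) = 364*25 = 9100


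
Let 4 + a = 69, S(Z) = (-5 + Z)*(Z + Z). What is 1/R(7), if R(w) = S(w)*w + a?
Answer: 1/261 ≈ 0.0038314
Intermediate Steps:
S(Z) = 2*Z*(-5 + Z) (S(Z) = (-5 + Z)*(2*Z) = 2*Z*(-5 + Z))
a = 65 (a = -4 + 69 = 65)
R(w) = 65 + 2*w**2*(-5 + w) (R(w) = (2*w*(-5 + w))*w + 65 = 2*w**2*(-5 + w) + 65 = 65 + 2*w**2*(-5 + w))
1/R(7) = 1/(65 + 2*7**2*(-5 + 7)) = 1/(65 + 2*49*2) = 1/(65 + 196) = 1/261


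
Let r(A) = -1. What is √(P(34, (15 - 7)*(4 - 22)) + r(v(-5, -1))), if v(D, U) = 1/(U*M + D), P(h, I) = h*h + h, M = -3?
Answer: √1189 ≈ 34.482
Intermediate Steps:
P(h, I) = h + h² (P(h, I) = h² + h = h + h²)
v(D, U) = 1/(D - 3*U) (v(D, U) = 1/(U*(-3) + D) = 1/(-3*U + D) = 1/(D - 3*U))
√(P(34, (15 - 7)*(4 - 22)) + r(v(-5, -1))) = √(34*(1 + 34) - 1) = √(34*35 - 1) = √(1190 - 1) = √1189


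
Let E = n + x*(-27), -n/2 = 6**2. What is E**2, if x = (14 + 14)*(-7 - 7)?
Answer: 110502144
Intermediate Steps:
n = -72 (n = -2*6**2 = -2*36 = -72)
x = -392 (x = 28*(-14) = -392)
E = 10512 (E = -72 - 392*(-27) = -72 + 10584 = 10512)
E**2 = 10512**2 = 110502144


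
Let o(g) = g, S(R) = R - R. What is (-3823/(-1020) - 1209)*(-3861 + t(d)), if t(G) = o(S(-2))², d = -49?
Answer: 1582182459/340 ≈ 4.6535e+6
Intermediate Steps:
S(R) = 0
t(G) = 0 (t(G) = 0² = 0)
(-3823/(-1020) - 1209)*(-3861 + t(d)) = (-3823/(-1020) - 1209)*(-3861 + 0) = (-3823*(-1/1020) - 1209)*(-3861) = (3823/1020 - 1209)*(-3861) = -1229357/1020*(-3861) = 1582182459/340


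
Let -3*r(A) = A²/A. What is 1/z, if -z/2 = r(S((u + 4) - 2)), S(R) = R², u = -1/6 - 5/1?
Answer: 54/361 ≈ 0.14958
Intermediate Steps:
u = -31/6 (u = -1*⅙ - 5*1 = -⅙ - 5 = -31/6 ≈ -5.1667)
r(A) = -A/3 (r(A) = -A²/(3*A) = -A/3)
z = 361/54 (z = -(-2)*((-31/6 + 4) - 2)²/3 = -(-2)*(-7/6 - 2)²/3 = -(-2)*(-19/6)²/3 = -(-2)*361/(3*36) = -2*(-361/108) = 361/54 ≈ 6.6852)
1/z = 1/(361/54) = 54/361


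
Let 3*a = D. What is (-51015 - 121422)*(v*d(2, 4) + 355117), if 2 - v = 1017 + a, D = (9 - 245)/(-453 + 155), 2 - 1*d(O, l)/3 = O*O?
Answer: -9280572962523/149 ≈ -6.2286e+10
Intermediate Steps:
d(O, l) = 6 - 3*O² (d(O, l) = 6 - 3*O*O = 6 - 3*O²)
D = 118/149 (D = -236/(-298) = -236*(-1/298) = 118/149 ≈ 0.79195)
a = 118/447 (a = (⅓)*(118/149) = 118/447 ≈ 0.26398)
v = -453823/447 (v = 2 - (1017 + 118/447) = 2 - 1*454717/447 = 2 - 454717/447 = -453823/447 ≈ -1015.3)
(-51015 - 121422)*(v*d(2, 4) + 355117) = (-51015 - 121422)*(-453823*(6 - 3*2²)/447 + 355117) = -172437*(-453823*(6 - 3*4)/447 + 355117) = -172437*(-453823*(6 - 12)/447 + 355117) = -172437*(-453823/447*(-6) + 355117) = -172437*(907646/149 + 355117) = -172437*53820079/149 = -9280572962523/149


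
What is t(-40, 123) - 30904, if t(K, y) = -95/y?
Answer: -3801287/123 ≈ -30905.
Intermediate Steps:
t(-40, 123) - 30904 = -95/123 - 30904 = -3801287/123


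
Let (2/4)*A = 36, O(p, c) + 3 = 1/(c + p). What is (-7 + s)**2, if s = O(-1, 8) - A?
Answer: 328329/49 ≈ 6700.6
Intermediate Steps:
O(p, c) = -3 + 1/(c + p)
A = 72 (A = 2*36 = 72)
s = -524/7 (s = (1 - 3*8 - 3*(-1))/(8 - 1) - 1*72 = (1 - 24 + 3)/7 - 72 = (1/7)*(-20) - 72 = -20/7 - 72 = -524/7 ≈ -74.857)
(-7 + s)**2 = (-7 - 524/7)**2 = (-573/7)**2 = 328329/49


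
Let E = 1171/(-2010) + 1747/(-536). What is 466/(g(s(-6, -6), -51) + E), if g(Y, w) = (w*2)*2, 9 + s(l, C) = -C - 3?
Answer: -3746640/1671049 ≈ -2.2421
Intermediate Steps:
s(l, C) = -12 - C (s(l, C) = -9 + (-C - 3) = -9 + (-3 - C) = -12 - C)
g(Y, w) = 4*w (g(Y, w) = (2*w)*2 = 4*w)
E = -30889/8040 (E = 1171*(-1/2010) + 1747*(-1/536) = -1171/2010 - 1747/536 = -30889/8040 ≈ -3.8419)
466/(g(s(-6, -6), -51) + E) = 466/(4*(-51) - 30889/8040) = 466/(-204 - 30889/8040) = 466/(-1671049/8040) = 466*(-8040/1671049) = -3746640/1671049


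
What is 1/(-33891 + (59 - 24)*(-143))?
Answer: -1/38896 ≈ -2.5710e-5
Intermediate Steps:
1/(-33891 + (59 - 24)*(-143)) = 1/(-33891 + 35*(-143)) = 1/(-33891 - 5005) = 1/(-38896) = -1/38896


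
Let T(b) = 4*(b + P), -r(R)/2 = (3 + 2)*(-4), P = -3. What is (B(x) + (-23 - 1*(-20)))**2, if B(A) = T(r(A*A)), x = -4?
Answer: 21025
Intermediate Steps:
r(R) = 40 (r(R) = -2*(3 + 2)*(-4) = -10*(-4) = -2*(-20) = 40)
T(b) = -12 + 4*b (T(b) = 4*(b - 3) = 4*(-3 + b) = -12 + 4*b)
B(A) = 148 (B(A) = -12 + 4*40 = -12 + 160 = 148)
(B(x) + (-23 - 1*(-20)))**2 = (148 + (-23 - 1*(-20)))**2 = (148 + (-23 + 20))**2 = (148 - 3)**2 = 145**2 = 21025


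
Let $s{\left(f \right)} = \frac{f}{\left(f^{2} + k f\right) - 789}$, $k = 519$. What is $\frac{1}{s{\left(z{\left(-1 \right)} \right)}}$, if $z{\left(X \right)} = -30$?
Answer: $\frac{5153}{10} \approx 515.3$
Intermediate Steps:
$s{\left(f \right)} = \frac{f}{-789 + f^{2} + 519 f}$ ($s{\left(f \right)} = \frac{f}{\left(f^{2} + 519 f\right) - 789} = \frac{f}{-789 + f^{2} + 519 f}$)
$\frac{1}{s{\left(z{\left(-1 \right)} \right)}} = \frac{1}{\left(-30\right) \frac{1}{-789 + \left(-30\right)^{2} + 519 \left(-30\right)}} = \frac{1}{\left(-30\right) \frac{1}{-789 + 900 - 15570}} = \frac{1}{\left(-30\right) \frac{1}{-15459}} = \frac{1}{\left(-30\right) \left(- \frac{1}{15459}\right)} = \frac{1}{\frac{10}{5153}} = \frac{5153}{10}$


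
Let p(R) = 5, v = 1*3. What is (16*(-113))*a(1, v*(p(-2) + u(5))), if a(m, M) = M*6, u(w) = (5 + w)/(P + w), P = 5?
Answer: -195264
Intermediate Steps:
v = 3
u(w) = 1 (u(w) = (5 + w)/(5 + w) = 1)
a(m, M) = 6*M
(16*(-113))*a(1, v*(p(-2) + u(5))) = (16*(-113))*(6*(3*(5 + 1))) = -10848*3*6 = -10848*18 = -1808*108 = -195264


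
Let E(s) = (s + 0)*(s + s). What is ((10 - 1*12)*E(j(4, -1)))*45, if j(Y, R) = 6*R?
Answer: -6480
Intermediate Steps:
E(s) = 2*s² (E(s) = s*(2*s) = 2*s²)
((10 - 1*12)*E(j(4, -1)))*45 = ((10 - 1*12)*(2*(6*(-1))²))*45 = ((10 - 12)*(2*(-6)²))*45 = -4*36*45 = -2*72*45 = -144*45 = -6480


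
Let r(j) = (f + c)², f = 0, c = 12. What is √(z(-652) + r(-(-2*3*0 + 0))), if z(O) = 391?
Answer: √535 ≈ 23.130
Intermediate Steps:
r(j) = 144 (r(j) = (0 + 12)² = 12² = 144)
√(z(-652) + r(-(-2*3*0 + 0))) = √(391 + 144) = √535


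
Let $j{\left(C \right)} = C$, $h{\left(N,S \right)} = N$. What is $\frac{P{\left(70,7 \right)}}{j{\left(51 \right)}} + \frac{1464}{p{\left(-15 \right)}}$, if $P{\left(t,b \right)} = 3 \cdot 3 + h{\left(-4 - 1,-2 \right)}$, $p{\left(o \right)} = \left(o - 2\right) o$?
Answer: $\frac{1484}{255} \approx 5.8196$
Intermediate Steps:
$p{\left(o \right)} = o \left(-2 + o\right)$ ($p{\left(o \right)} = \left(-2 + o\right) o = o \left(-2 + o\right)$)
$P{\left(t,b \right)} = 4$ ($P{\left(t,b \right)} = 3 \cdot 3 - 5 = 9 - 5 = 4$)
$\frac{P{\left(70,7 \right)}}{j{\left(51 \right)}} + \frac{1464}{p{\left(-15 \right)}} = \frac{4}{51} + \frac{1464}{\left(-15\right) \left(-2 - 15\right)} = 4 \cdot \frac{1}{51} + \frac{1464}{\left(-15\right) \left(-17\right)} = \frac{4}{51} + \frac{1464}{255} = \frac{4}{51} + 1464 \cdot \frac{1}{255} = \frac{4}{51} + \frac{488}{85} = \frac{1484}{255}$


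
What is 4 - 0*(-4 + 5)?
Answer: 4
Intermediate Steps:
4 - 0*(-4 + 5) = 4 - 0 = 4 - 4*0 = 4 + 0 = 4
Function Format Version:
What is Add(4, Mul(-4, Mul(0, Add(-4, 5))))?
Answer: 4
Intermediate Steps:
Add(4, Mul(-4, Mul(0, Add(-4, 5)))) = Add(4, Mul(-4, Mul(0, 1))) = Add(4, Mul(-4, 0)) = Add(4, 0) = 4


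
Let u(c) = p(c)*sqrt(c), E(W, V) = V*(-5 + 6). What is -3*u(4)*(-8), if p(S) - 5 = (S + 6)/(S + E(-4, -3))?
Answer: 720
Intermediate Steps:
E(W, V) = V (E(W, V) = V*1 = V)
p(S) = 5 + (6 + S)/(-3 + S) (p(S) = 5 + (S + 6)/(S - 3) = 5 + (6 + S)/(-3 + S))
u(c) = 3*sqrt(c)*(-3 + 2*c)/(-3 + c) (u(c) = (3*(-3 + 2*c)/(-3 + c))*sqrt(c) = 3*sqrt(c)*(-3 + 2*c)/(-3 + c))
-3*u(4)*(-8) = -3*sqrt(4)*(-9 + 6*4)/(-3 + 4)*(-8) = -6*(-9 + 24)/1*(-8) = -6*15*(-8) = -3*30*(-8) = -90*(-8) = 720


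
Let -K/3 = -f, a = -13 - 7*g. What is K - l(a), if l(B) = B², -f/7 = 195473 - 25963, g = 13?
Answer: -3570526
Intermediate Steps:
f = -1186570 (f = -7*(195473 - 25963) = -7*169510 = -1186570)
a = -104 (a = -13 - 7*13 = -13 - 91 = -104)
K = -3559710 (K = -(-3)*(-1186570) = -3*1186570 = -3559710)
K - l(a) = -3559710 - 1*(-104)² = -3559710 - 1*10816 = -3559710 - 10816 = -3570526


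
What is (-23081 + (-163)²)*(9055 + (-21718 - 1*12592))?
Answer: -88089440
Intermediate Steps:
(-23081 + (-163)²)*(9055 + (-21718 - 1*12592)) = (-23081 + 26569)*(9055 + (-21718 - 12592)) = 3488*(9055 - 34310) = 3488*(-25255) = -88089440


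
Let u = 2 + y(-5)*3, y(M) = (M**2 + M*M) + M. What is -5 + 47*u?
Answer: 6434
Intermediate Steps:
y(M) = M + 2*M**2 (y(M) = (M**2 + M**2) + M = 2*M**2 + M = M + 2*M**2)
u = 137 (u = 2 - 5*(1 + 2*(-5))*3 = 2 - 5*(1 - 10)*3 = 2 - 5*(-9)*3 = 2 + 45*3 = 2 + 135 = 137)
-5 + 47*u = -5 + 47*137 = -5 + 6439 = 6434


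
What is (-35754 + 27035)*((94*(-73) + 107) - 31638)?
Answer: 334748567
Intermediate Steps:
(-35754 + 27035)*((94*(-73) + 107) - 31638) = -8719*((-6862 + 107) - 31638) = -8719*(-6755 - 31638) = -8719*(-38393) = 334748567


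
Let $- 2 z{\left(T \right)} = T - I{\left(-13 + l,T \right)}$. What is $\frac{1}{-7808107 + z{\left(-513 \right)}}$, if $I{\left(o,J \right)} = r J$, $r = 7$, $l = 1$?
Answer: $- \frac{1}{7809646} \approx -1.2805 \cdot 10^{-7}$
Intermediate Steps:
$I{\left(o,J \right)} = 7 J$
$z{\left(T \right)} = 3 T$ ($z{\left(T \right)} = - \frac{T - 7 T}{2} = - \frac{\left(-6\right) T}{2} = 3 T$)
$\frac{1}{-7808107 + z{\left(-513 \right)}} = \frac{1}{-7808107 + 3 \left(-513\right)} = \frac{1}{-7808107 - 1539} = \frac{1}{-7809646} = - \frac{1}{7809646}$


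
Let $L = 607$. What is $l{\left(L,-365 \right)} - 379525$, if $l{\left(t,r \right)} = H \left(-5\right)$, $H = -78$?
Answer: $-379135$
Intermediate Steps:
$l{\left(t,r \right)} = 390$ ($l{\left(t,r \right)} = \left(-78\right) \left(-5\right) = 390$)
$l{\left(L,-365 \right)} - 379525 = 390 - 379525 = -379135$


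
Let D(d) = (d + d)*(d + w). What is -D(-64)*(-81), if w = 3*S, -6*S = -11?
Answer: 606528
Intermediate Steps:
S = 11/6 (S = -⅙*(-11) = 11/6 ≈ 1.8333)
w = 11/2 (w = 3*(11/6) = 11/2 ≈ 5.5000)
D(d) = 2*d*(11/2 + d) (D(d) = (d + d)*(d + 11/2) = (2*d)*(11/2 + d) = 2*d*(11/2 + d))
-D(-64)*(-81) = -(-64*(11 + 2*(-64)))*(-81) = -(-64*(11 - 128))*(-81) = -(-64*(-117))*(-81) = -7488*(-81) = -1*(-606528) = 606528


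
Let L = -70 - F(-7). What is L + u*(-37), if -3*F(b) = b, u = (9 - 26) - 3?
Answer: 2003/3 ≈ 667.67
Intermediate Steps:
u = -20 (u = -17 - 3 = -20)
F(b) = -b/3
L = -217/3 (L = -70 - (-1)*(-7)/3 = -70 - 1*7/3 = -70 - 7/3 = -217/3 ≈ -72.333)
L + u*(-37) = -217/3 - 20*(-37) = -217/3 + 740 = 2003/3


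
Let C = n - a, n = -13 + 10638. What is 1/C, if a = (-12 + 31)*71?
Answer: 1/9276 ≈ 0.00010781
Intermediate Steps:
n = 10625
a = 1349 (a = 19*71 = 1349)
C = 9276 (C = 10625 - 1*1349 = 10625 - 1349 = 9276)
1/C = 1/9276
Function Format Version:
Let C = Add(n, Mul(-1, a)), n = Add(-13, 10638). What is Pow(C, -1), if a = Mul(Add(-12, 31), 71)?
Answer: Rational(1, 9276) ≈ 0.00010781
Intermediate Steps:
n = 10625
a = 1349 (a = Mul(19, 71) = 1349)
C = 9276 (C = Add(10625, Mul(-1, 1349)) = Add(10625, -1349) = 9276)
Pow(C, -1) = Pow(9276, -1) = Rational(1, 9276)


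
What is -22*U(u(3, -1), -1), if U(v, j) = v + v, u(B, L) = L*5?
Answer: 220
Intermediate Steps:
u(B, L) = 5*L
U(v, j) = 2*v
-22*U(u(3, -1), -1) = -44*5*(-1) = -44*(-5) = -22*(-10) = 220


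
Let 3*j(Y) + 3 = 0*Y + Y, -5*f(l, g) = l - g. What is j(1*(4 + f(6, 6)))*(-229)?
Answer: -229/3 ≈ -76.333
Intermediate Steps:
f(l, g) = -l/5 + g/5 (f(l, g) = -(l - g)/5 = -l/5 + g/5)
j(Y) = -1 + Y/3 (j(Y) = -1 + (0*Y + Y)/3 = -1 + (0 + Y)/3 = -1 + Y/3)
j(1*(4 + f(6, 6)))*(-229) = (-1 + (1*(4 + (-1/5*6 + (1/5)*6)))/3)*(-229) = (-1 + (1*(4 + (-6/5 + 6/5)))/3)*(-229) = (-1 + (1*(4 + 0))/3)*(-229) = (-1 + (1*4)/3)*(-229) = (-1 + (1/3)*4)*(-229) = (-1 + 4/3)*(-229) = (1/3)*(-229) = -229/3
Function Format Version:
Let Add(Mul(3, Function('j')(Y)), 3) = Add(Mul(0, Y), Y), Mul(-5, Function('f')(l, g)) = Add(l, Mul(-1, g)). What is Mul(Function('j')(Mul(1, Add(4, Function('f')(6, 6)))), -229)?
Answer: Rational(-229, 3) ≈ -76.333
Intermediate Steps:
Function('f')(l, g) = Add(Mul(Rational(-1, 5), l), Mul(Rational(1, 5), g)) (Function('f')(l, g) = Mul(Rational(-1, 5), Add(l, Mul(-1, g))) = Add(Mul(Rational(-1, 5), l), Mul(Rational(1, 5), g)))
Function('j')(Y) = Add(-1, Mul(Rational(1, 3), Y)) (Function('j')(Y) = Add(-1, Mul(Rational(1, 3), Add(Mul(0, Y), Y))) = Add(-1, Mul(Rational(1, 3), Add(0, Y))) = Add(-1, Mul(Rational(1, 3), Y)))
Mul(Function('j')(Mul(1, Add(4, Function('f')(6, 6)))), -229) = Mul(Add(-1, Mul(Rational(1, 3), Mul(1, Add(4, Add(Mul(Rational(-1, 5), 6), Mul(Rational(1, 5), 6)))))), -229) = Mul(Add(-1, Mul(Rational(1, 3), Mul(1, Add(4, Add(Rational(-6, 5), Rational(6, 5)))))), -229) = Mul(Add(-1, Mul(Rational(1, 3), Mul(1, Add(4, 0)))), -229) = Mul(Add(-1, Mul(Rational(1, 3), Mul(1, 4))), -229) = Mul(Add(-1, Mul(Rational(1, 3), 4)), -229) = Mul(Add(-1, Rational(4, 3)), -229) = Mul(Rational(1, 3), -229) = Rational(-229, 3)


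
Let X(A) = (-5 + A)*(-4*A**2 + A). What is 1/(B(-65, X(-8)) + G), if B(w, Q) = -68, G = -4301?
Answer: -1/4369 ≈ -0.00022889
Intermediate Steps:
X(A) = (-5 + A)*(A - 4*A**2)
1/(B(-65, X(-8)) + G) = 1/(-68 - 4301) = 1/(-4369) = -1/4369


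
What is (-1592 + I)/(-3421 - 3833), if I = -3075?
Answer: 359/558 ≈ 0.64337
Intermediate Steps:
(-1592 + I)/(-3421 - 3833) = (-1592 - 3075)/(-3421 - 3833) = -4667/(-7254) = -4667*(-1/7254) = 359/558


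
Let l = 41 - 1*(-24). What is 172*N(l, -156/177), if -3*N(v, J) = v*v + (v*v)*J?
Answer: -5086900/177 ≈ -28740.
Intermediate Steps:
l = 65 (l = 41 + 24 = 65)
N(v, J) = -v²/3 - J*v²/3 (N(v, J) = -(v*v + (v*v)*J)/3 = -(v² + v²*J)/3 = -(v² + J*v²)/3 = -v²/3 - J*v²/3)
172*N(l, -156/177) = 172*((⅓)*65²*(-1 - (-156)/177)) = 172*((⅓)*4225*(-1 - (-156)/177)) = 172*((⅓)*4225*(-1 - 1*(-52/59))) = 172*((⅓)*4225*(-1 + 52/59)) = 172*((⅓)*4225*(-7/59)) = 172*(-29575/177) = -5086900/177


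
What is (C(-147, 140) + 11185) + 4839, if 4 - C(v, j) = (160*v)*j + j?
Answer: 3308688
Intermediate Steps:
C(v, j) = 4 - j - 160*j*v (C(v, j) = 4 - ((160*v)*j + j) = 4 - (160*j*v + j) = 4 - (j + 160*j*v) = 4 + (-j - 160*j*v) = 4 - j - 160*j*v)
(C(-147, 140) + 11185) + 4839 = ((4 - 1*140 - 160*140*(-147)) + 11185) + 4839 = ((4 - 140 + 3292800) + 11185) + 4839 = (3292664 + 11185) + 4839 = 3303849 + 4839 = 3308688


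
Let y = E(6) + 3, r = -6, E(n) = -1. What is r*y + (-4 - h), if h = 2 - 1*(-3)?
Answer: -21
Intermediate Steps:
h = 5 (h = 2 + 3 = 5)
y = 2 (y = -1 + 3 = 2)
r*y + (-4 - h) = -6*2 + (-4 - 1*5) = -12 + (-4 - 5) = -12 - 9 = -21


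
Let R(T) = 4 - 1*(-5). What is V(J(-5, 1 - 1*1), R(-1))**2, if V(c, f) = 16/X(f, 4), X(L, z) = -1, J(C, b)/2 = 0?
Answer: 256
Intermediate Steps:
J(C, b) = 0 (J(C, b) = 2*0 = 0)
R(T) = 9 (R(T) = 4 + 5 = 9)
V(c, f) = -16 (V(c, f) = 16/(-1) = 16*(-1) = -16)
V(J(-5, 1 - 1*1), R(-1))**2 = (-16)**2 = 256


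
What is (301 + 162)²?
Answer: 214369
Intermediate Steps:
(301 + 162)² = 463² = 214369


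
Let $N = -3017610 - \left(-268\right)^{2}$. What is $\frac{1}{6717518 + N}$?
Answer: $\frac{1}{3628084} \approx 2.7563 \cdot 10^{-7}$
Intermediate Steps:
$N = -3089434$ ($N = -3017610 - 71824 = -3089434$)
$\frac{1}{6717518 + N} = \frac{1}{6717518 - 3089434} = \frac{1}{3628084}$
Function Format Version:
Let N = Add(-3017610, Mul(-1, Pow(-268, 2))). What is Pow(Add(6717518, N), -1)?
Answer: Rational(1, 3628084) ≈ 2.7563e-7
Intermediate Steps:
N = -3089434 (N = Add(-3017610, Mul(-1, 71824)) = Add(-3017610, -71824) = -3089434)
Pow(Add(6717518, N), -1) = Pow(Add(6717518, -3089434), -1) = Pow(3628084, -1) = Rational(1, 3628084)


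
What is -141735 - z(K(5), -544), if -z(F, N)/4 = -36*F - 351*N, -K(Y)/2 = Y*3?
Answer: 626361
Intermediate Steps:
K(Y) = -6*Y (K(Y) = -2*Y*3 = -6*Y)
z(F, N) = 144*F + 1404*N (z(F, N) = -4*(-36*F - 351*N) = -4*(-351*N - 36*F) = 144*F + 1404*N)
-141735 - z(K(5), -544) = -141735 - (144*(-6*5) + 1404*(-544)) = -141735 - (144*(-30) - 763776) = -141735 - (-4320 - 763776) = -141735 - 1*(-768096) = -141735 + 768096 = 626361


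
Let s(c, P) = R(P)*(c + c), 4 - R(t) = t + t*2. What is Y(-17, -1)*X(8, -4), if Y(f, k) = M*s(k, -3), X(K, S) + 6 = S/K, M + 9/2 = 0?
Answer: -1521/2 ≈ -760.50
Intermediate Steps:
R(t) = 4 - 3*t (R(t) = 4 - (t + t*2) = 4 - (t + 2*t) = 4 - 3*t)
M = -9/2 (M = -9/2 + 0 = -9/2 ≈ -4.5000)
s(c, P) = 2*c*(4 - 3*P) (s(c, P) = (4 - 3*P)*(c + c) = (4 - 3*P)*(2*c) = 2*c*(4 - 3*P))
X(K, S) = -6 + S/K
Y(f, k) = -117*k (Y(f, k) = -9*k*(4 - 3*(-3)) = -9*k*(4 + 9) = -9*k*13 = -117*k)
Y(-17, -1)*X(8, -4) = (-117*(-1))*(-6 - 4/8) = 117*(-6 - 4*⅛) = 117*(-6 - ½) = 117*(-13/2) = -1521/2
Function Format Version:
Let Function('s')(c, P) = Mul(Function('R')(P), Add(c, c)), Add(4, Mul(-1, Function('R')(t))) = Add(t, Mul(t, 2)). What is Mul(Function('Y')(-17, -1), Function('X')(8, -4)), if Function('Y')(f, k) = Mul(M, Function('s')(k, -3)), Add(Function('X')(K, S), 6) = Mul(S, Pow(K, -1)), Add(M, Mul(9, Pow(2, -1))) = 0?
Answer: Rational(-1521, 2) ≈ -760.50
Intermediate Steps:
Function('R')(t) = Add(4, Mul(-3, t)) (Function('R')(t) = Add(4, Mul(-1, Add(t, Mul(t, 2)))) = Add(4, Mul(-1, Add(t, Mul(2, t)))) = Add(4, Mul(-1, Mul(3, t))) = Add(4, Mul(-3, t)))
M = Rational(-9, 2) (M = Add(Rational(-9, 2), 0) = Rational(-9, 2) ≈ -4.5000)
Function('s')(c, P) = Mul(2, c, Add(4, Mul(-3, P))) (Function('s')(c, P) = Mul(Add(4, Mul(-3, P)), Add(c, c)) = Mul(Add(4, Mul(-3, P)), Mul(2, c)) = Mul(2, c, Add(4, Mul(-3, P))))
Function('X')(K, S) = Add(-6, Mul(S, Pow(K, -1)))
Function('Y')(f, k) = Mul(-117, k) (Function('Y')(f, k) = Mul(Rational(-9, 2), Mul(2, k, Add(4, Mul(-3, -3)))) = Mul(Rational(-9, 2), Mul(2, k, Add(4, 9))) = Mul(Rational(-9, 2), Mul(2, k, 13)) = Mul(Rational(-9, 2), Mul(26, k)) = Mul(-117, k))
Mul(Function('Y')(-17, -1), Function('X')(8, -4)) = Mul(Mul(-117, -1), Add(-6, Mul(-4, Pow(8, -1)))) = Mul(117, Add(-6, Mul(-4, Rational(1, 8)))) = Mul(117, Add(-6, Rational(-1, 2))) = Mul(117, Rational(-13, 2)) = Rational(-1521, 2)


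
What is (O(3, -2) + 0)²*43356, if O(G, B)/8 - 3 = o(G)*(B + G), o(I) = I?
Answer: 99892224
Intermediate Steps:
O(G, B) = 24 + 8*G*(B + G) (O(G, B) = 24 + 8*(G*(B + G)) = 24 + 8*G*(B + G))
(O(3, -2) + 0)²*43356 = ((24 + 8*3² + 8*(-2)*3) + 0)²*43356 = ((24 + 8*9 - 48) + 0)²*43356 = ((24 + 72 - 48) + 0)²*43356 = (48 + 0)²*43356 = 48²*43356 = 2304*43356 = 99892224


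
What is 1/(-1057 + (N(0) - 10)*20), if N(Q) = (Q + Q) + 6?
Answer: -1/1137 ≈ -0.00087951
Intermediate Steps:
N(Q) = 6 + 2*Q (N(Q) = 2*Q + 6 = 6 + 2*Q)
1/(-1057 + (N(0) - 10)*20) = 1/(-1057 + ((6 + 2*0) - 10)*20) = 1/(-1057 + ((6 + 0) - 10)*20) = 1/(-1057 + (6 - 10)*20) = 1/(-1057 - 4*20) = 1/(-1057 - 80) = 1/(-1137) = -1/1137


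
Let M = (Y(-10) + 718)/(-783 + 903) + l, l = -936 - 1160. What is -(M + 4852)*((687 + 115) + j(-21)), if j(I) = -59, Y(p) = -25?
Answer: -82079953/40 ≈ -2.0520e+6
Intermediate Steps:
l = -2096
M = -83609/40 (M = (-25 + 718)/(-783 + 903) - 2096 = 693/120 - 2096 = 693*(1/120) - 2096 = 231/40 - 2096 = -83609/40 ≈ -2090.2)
-(M + 4852)*((687 + 115) + j(-21)) = -(-83609/40 + 4852)*((687 + 115) - 59) = -110471*(802 - 59)/40 = -110471*743/40 = -1*82079953/40 = -82079953/40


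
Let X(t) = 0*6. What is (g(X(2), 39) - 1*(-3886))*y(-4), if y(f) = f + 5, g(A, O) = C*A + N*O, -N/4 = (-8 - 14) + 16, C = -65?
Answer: 4822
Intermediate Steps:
X(t) = 0
N = 24 (N = -4*((-8 - 14) + 16) = -4*(-22 + 16) = -4*(-6) = 24)
g(A, O) = -65*A + 24*O
y(f) = 5 + f
(g(X(2), 39) - 1*(-3886))*y(-4) = ((-65*0 + 24*39) - 1*(-3886))*(5 - 4) = ((0 + 936) + 3886)*1 = (936 + 3886)*1 = 4822*1 = 4822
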